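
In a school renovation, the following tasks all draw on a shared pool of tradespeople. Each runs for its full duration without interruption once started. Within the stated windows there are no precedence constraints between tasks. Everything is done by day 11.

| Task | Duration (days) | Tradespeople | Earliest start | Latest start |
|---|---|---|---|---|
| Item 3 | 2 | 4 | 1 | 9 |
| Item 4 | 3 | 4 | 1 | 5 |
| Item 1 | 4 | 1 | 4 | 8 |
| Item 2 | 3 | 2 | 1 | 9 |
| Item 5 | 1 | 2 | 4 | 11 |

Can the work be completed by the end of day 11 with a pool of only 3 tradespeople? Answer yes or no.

The minimum achievable peak is 4; 3 < 4, so no feasible schedule stays within the cap.

no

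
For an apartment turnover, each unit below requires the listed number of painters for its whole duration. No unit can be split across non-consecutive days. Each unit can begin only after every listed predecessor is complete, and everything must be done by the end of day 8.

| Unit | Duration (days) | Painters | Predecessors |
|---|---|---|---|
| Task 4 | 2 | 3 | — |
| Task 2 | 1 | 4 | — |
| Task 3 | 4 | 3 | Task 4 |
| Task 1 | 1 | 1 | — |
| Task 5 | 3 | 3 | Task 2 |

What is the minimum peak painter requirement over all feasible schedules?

6

Early-start (Task 4@1, Task 2@1, Task 3@3, Task 1@1, Task 5@2) gives peak 8: d1:8  d2:6  d3:6  d4:6  d5:3  d6:3  d7:0  d8:0.
Shift Task 2→3, Task 3→4, Task 5→4.
Schedule Task 4@1, Task 2@3, Task 3@4, Task 1@1, Task 5@4: d1:4  d2:3  d3:4  d4:6  d5:6  d6:6  d7:3  d8:0 — peak 6.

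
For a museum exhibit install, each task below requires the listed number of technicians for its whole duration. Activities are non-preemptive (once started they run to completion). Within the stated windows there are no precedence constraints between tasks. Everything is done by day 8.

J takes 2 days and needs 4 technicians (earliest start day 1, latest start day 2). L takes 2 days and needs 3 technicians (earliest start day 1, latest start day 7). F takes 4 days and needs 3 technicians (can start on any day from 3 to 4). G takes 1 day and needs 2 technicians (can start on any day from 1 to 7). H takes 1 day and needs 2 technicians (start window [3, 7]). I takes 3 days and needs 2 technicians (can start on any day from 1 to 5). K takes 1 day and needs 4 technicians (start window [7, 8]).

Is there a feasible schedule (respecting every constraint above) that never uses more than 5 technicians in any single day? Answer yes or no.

The minimum achievable peak is 6; 5 < 6, so no feasible schedule stays within the cap.

no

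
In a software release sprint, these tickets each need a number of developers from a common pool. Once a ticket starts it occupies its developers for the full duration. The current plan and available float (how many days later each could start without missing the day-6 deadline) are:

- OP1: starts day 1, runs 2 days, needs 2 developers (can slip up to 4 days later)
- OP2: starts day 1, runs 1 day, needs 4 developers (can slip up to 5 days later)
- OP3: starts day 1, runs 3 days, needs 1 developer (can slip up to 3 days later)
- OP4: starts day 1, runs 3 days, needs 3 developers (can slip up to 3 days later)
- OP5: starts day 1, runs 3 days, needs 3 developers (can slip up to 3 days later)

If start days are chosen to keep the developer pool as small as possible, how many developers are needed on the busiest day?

6

Early-start (OP1@1, OP2@1, OP3@1, OP4@1, OP5@1) gives peak 13: d1:13  d2:9  d3:7  d4:0  d5:0  d6:0.
Shift OP2→3, OP4→4, OP5→4.
Schedule OP1@1, OP2@3, OP3@1, OP4@4, OP5@4: d1:3  d2:3  d3:5  d4:6  d5:6  d6:6 — peak 6.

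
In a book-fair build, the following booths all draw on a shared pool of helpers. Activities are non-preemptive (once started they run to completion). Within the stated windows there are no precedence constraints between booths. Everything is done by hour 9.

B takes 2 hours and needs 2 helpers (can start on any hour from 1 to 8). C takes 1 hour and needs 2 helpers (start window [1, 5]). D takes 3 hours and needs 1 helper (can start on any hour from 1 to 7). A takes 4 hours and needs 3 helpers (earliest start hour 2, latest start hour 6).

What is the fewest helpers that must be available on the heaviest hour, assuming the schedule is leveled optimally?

Early-start (B@1, C@1, D@1, A@2) gives peak 6: h1:5  h2:6  h3:4  h4:3  h5:3  h6:0  h7:0  h8:0  h9:0.
Shift C→3, A→4.
Schedule B@1, C@3, D@1, A@4: h1:3  h2:3  h3:3  h4:3  h5:3  h6:3  h7:3  h8:0  h9:0 — peak 3.
Total helper-hours = 21 over 9 hours ⇒ peak ≥ ⌈21/9⌉ = 3, so 3 is optimal.

3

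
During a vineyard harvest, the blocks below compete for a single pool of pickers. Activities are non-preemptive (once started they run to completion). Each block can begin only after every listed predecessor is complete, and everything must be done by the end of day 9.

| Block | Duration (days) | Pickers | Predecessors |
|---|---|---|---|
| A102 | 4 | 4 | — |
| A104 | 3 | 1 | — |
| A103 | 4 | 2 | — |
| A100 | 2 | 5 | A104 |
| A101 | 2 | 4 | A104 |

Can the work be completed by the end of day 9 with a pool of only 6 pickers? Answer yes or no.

Schedule A102@1, A104@1, A103@4, A100@8, A101@5: d1:5  d2:5  d3:5  d4:6  d5:6  d6:6  d7:2  d8:5  d9:5 — peak 6 ≤ 6.

yes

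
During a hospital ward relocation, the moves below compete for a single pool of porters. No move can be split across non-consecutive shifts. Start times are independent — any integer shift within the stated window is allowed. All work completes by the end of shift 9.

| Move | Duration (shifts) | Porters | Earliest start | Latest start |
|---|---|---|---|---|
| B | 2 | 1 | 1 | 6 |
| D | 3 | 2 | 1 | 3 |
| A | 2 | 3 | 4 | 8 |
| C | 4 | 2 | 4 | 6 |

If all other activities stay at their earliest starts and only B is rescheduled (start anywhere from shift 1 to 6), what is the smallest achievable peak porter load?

B@1: s1:3  s2:3  s3:2  s4:5  s5:5  s6:2  s7:2  s8:0  s9:0 → peak 5
B@2: s1:2  s2:3  s3:3  s4:5  s5:5  s6:2  s7:2  s8:0  s9:0 → peak 5
B@3: s1:2  s2:2  s3:3  s4:6  s5:5  s6:2  s7:2  s8:0  s9:0 → peak 6
B@4: s1:2  s2:2  s3:2  s4:6  s5:6  s6:2  s7:2  s8:0  s9:0 → peak 6
B@5: s1:2  s2:2  s3:2  s4:5  s5:6  s6:3  s7:2  s8:0  s9:0 → peak 6
B@6: s1:2  s2:2  s3:2  s4:5  s5:5  s6:3  s7:3  s8:0  s9:0 → peak 5
Best is B@1, peak 5.

5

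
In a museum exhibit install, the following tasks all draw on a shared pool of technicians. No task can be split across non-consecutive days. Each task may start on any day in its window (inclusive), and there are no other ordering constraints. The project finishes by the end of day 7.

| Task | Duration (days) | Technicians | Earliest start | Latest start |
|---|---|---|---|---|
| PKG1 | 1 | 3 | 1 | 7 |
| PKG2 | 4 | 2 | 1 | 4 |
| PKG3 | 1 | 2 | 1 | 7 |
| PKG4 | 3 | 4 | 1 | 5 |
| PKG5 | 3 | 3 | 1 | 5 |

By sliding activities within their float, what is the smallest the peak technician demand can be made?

Early-start (PKG1@1, PKG2@1, PKG3@1, PKG4@1, PKG5@1) gives peak 14: d1:14  d2:9  d3:9  d4:2  d5:0  d6:0  d7:0.
Shift PKG3→5, PKG4→2, PKG5→5.
Schedule PKG1@1, PKG2@1, PKG3@5, PKG4@2, PKG5@5: d1:5  d2:6  d3:6  d4:6  d5:5  d6:3  d7:3 — peak 6.

6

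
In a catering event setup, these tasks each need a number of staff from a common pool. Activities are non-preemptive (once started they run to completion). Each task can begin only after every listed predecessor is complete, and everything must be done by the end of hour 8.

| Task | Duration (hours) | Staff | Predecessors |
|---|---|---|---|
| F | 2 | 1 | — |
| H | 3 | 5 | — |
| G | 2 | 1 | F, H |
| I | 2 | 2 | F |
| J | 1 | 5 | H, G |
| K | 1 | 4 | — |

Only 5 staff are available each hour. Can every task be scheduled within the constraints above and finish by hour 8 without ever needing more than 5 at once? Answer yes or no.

Schedule F@1, H@3, G@6, I@6, J@8, K@1: h1:5  h2:1  h3:5  h4:5  h5:5  h6:3  h7:3  h8:5 — peak 5 ≤ 5.

yes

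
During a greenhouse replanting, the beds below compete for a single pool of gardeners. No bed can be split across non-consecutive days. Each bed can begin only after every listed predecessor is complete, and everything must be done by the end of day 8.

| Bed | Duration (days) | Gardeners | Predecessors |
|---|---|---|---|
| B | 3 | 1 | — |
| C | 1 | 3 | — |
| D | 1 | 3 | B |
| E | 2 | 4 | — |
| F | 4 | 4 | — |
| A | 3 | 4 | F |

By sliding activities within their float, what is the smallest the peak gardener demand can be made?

Early-start (B@1, C@1, D@4, E@1, F@1, A@5) gives peak 12: d1:12  d2:9  d3:5  d4:7  d5:4  d6:4  d7:4  d8:0.
Shift E→5.
Schedule B@1, C@1, D@4, E@5, F@1, A@5: d1:8  d2:5  d3:5  d4:7  d5:8  d6:8  d7:4  d8:0 — peak 8.

8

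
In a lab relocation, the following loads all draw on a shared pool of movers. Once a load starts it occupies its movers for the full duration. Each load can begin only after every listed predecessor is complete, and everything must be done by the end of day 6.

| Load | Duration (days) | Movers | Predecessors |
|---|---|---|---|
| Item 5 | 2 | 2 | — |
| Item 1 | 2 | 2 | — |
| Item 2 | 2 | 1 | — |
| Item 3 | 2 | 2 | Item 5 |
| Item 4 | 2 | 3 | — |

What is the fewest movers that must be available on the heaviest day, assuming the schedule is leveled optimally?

4

Early-start (Item 5@1, Item 1@1, Item 2@1, Item 3@3, Item 4@1) gives peak 8: d1:8  d2:8  d3:2  d4:2  d5:0  d6:0.
Shift Item 2→3, Item 4→5.
Schedule Item 5@1, Item 1@1, Item 2@3, Item 3@3, Item 4@5: d1:4  d2:4  d3:3  d4:3  d5:3  d6:3 — peak 4.
Total mover-days = 20 over 6 days ⇒ peak ≥ ⌈20/6⌉ = 4, so 4 is optimal.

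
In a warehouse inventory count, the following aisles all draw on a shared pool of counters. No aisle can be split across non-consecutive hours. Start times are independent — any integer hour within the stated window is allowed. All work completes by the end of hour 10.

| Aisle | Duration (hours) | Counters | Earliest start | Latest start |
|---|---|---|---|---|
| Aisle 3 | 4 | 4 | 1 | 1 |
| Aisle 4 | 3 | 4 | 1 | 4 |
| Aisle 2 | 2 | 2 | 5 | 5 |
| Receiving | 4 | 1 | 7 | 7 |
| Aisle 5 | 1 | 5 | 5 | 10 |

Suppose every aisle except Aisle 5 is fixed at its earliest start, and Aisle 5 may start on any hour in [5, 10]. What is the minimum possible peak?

Aisle 5@5: h1:8  h2:8  h3:8  h4:4  h5:7  h6:2  h7:1  h8:1  h9:1  h10:1 → peak 8
Aisle 5@6: h1:8  h2:8  h3:8  h4:4  h5:2  h6:7  h7:1  h8:1  h9:1  h10:1 → peak 8
Aisle 5@7: h1:8  h2:8  h3:8  h4:4  h5:2  h6:2  h7:6  h8:1  h9:1  h10:1 → peak 8
Aisle 5@8: h1:8  h2:8  h3:8  h4:4  h5:2  h6:2  h7:1  h8:6  h9:1  h10:1 → peak 8
Aisle 5@9: h1:8  h2:8  h3:8  h4:4  h5:2  h6:2  h7:1  h8:1  h9:6  h10:1 → peak 8
Aisle 5@10: h1:8  h2:8  h3:8  h4:4  h5:2  h6:2  h7:1  h8:1  h9:1  h10:6 → peak 8
Best is Aisle 5@5, peak 8.

8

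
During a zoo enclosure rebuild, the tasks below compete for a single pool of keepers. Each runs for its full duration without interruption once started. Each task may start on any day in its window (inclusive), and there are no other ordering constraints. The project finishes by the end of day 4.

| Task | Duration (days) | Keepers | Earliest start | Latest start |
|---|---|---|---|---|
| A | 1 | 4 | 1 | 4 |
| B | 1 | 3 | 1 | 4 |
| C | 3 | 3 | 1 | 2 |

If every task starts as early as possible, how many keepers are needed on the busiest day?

10

Early-start schedule: A@1, B@1, C@1.
Load per day: day 1: 10, day 2: 3, day 3: 3, day 4: 0.
Peak is 10.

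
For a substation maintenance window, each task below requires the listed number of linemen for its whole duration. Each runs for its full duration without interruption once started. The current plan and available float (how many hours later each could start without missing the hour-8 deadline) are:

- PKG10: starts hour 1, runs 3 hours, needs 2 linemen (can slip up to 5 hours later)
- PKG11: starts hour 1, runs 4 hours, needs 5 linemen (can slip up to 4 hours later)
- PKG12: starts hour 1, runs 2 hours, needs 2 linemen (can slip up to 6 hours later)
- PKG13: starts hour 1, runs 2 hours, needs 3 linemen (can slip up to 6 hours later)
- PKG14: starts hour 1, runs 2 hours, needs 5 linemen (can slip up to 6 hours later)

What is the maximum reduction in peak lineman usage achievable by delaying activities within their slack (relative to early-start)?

Early-start peak: h1:17  h2:17  h3:7  h4:5  h5:0  h6:0  h7:0  h8:0 ⇒ 17.
Leveled (PKG10@1, PKG11@1, PKG12@4, PKG13@5, PKG14@7): h1:7  h2:7  h3:7  h4:7  h5:5  h6:3  h7:5  h8:5 ⇒ 7.
Reduction 17 − 7 = 10.

10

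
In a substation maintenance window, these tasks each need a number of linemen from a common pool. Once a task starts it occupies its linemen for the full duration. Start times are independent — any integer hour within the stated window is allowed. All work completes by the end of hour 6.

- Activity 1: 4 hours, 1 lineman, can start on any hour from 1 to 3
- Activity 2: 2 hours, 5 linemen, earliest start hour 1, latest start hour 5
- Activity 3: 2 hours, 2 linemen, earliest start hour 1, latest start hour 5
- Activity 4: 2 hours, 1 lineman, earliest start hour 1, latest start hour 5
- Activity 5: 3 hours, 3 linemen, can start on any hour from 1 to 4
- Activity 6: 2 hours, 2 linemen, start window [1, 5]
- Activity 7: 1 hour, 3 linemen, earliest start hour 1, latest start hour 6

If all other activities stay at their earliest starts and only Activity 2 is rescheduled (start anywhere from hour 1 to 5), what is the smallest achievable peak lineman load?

12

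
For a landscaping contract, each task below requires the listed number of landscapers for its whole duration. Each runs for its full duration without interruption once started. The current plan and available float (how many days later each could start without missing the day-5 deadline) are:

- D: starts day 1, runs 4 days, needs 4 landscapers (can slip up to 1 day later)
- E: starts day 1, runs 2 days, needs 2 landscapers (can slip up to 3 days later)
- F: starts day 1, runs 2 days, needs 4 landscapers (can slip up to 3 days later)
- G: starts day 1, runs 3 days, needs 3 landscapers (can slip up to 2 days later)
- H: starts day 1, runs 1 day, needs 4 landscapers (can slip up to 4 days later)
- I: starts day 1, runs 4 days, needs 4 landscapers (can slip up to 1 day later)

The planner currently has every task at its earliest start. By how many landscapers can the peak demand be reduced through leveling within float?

8

Early-start peak: d1:21  d2:17  d3:11  d4:8  d5:0 ⇒ 21.
Leveled (D@1, E@1, F@4, G@1, H@1, I@2): d1:13  d2:13  d3:11  d4:12  d5:8 ⇒ 13.
Reduction 21 − 13 = 8.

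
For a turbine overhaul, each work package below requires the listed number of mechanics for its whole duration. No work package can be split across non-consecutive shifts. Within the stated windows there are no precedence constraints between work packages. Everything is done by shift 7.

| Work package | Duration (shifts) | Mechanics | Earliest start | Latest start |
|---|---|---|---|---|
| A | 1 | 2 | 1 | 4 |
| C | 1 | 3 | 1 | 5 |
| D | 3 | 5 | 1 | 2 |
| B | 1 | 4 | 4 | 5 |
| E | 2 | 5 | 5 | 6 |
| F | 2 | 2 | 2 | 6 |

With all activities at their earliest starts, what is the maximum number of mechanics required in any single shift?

Early-start schedule: A@1, C@1, D@1, B@4, E@5, F@2.
Load per shift: shift 1: 10, shift 2: 7, shift 3: 7, shift 4: 4, shift 5: 5, shift 6: 5, shift 7: 0.
Peak is 10.

10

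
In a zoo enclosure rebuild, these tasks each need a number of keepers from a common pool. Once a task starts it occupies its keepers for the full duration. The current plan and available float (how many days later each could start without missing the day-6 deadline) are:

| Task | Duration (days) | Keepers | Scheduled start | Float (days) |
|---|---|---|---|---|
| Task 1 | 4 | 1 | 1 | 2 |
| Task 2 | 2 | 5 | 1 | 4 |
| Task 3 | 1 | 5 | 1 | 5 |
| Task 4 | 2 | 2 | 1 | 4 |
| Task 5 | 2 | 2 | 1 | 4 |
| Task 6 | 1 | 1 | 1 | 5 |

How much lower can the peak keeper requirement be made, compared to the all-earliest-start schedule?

10

Early-start peak: d1:16  d2:10  d3:1  d4:1  d5:0  d6:0 ⇒ 16.
Leveled (Task 1@1, Task 2@1, Task 3@3, Task 4@4, Task 5@4, Task 6@4): d1:6  d2:6  d3:6  d4:6  d5:4  d6:0 ⇒ 6.
Reduction 16 − 6 = 10.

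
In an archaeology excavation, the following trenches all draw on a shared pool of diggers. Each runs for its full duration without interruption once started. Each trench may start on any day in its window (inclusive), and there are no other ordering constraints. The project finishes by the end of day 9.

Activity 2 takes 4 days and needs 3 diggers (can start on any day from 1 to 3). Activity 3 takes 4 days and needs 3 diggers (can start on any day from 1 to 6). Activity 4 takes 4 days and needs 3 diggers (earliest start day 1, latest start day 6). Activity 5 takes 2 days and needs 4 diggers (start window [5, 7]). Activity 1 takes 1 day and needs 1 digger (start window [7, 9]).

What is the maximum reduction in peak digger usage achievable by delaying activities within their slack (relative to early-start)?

2

Early-start peak: d1:9  d2:9  d3:9  d4:9  d5:4  d6:4  d7:1  d8:0  d9:0 ⇒ 9.
Leveled (Activity 2@1, Activity 3@1, Activity 4@5, Activity 5@5, Activity 1@7): d1:6  d2:6  d3:6  d4:6  d5:7  d6:7  d7:4  d8:3  d9:0 ⇒ 7.
Reduction 9 − 7 = 2.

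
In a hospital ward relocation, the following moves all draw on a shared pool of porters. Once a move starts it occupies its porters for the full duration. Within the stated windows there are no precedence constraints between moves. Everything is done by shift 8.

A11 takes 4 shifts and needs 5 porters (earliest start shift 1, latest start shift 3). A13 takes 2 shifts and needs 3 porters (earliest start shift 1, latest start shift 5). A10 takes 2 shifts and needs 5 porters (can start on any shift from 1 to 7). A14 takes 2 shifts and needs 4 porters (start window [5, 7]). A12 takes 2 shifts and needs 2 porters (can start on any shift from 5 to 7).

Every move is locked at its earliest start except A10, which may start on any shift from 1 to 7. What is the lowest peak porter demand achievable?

8

A10@1: s1:13  s2:13  s3:5  s4:5  s5:6  s6:6  s7:0  s8:0 → peak 13
A10@2: s1:8  s2:13  s3:10  s4:5  s5:6  s6:6  s7:0  s8:0 → peak 13
A10@3: s1:8  s2:8  s3:10  s4:10  s5:6  s6:6  s7:0  s8:0 → peak 10
A10@4: s1:8  s2:8  s3:5  s4:10  s5:11  s6:6  s7:0  s8:0 → peak 11
A10@5: s1:8  s2:8  s3:5  s4:5  s5:11  s6:11  s7:0  s8:0 → peak 11
A10@6: s1:8  s2:8  s3:5  s4:5  s5:6  s6:11  s7:5  s8:0 → peak 11
A10@7: s1:8  s2:8  s3:5  s4:5  s5:6  s6:6  s7:5  s8:5 → peak 8
Best is A10@7, peak 8.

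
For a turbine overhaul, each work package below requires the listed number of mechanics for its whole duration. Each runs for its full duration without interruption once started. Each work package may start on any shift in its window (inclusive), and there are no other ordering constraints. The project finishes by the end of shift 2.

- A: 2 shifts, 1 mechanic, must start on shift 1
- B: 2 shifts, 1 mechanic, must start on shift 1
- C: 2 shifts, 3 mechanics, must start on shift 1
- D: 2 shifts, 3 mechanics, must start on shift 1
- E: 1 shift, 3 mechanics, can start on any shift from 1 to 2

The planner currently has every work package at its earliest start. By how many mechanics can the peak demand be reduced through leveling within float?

Early-start peak: s1:11  s2:8 ⇒ 11.
Leveled (A@1, B@1, C@1, D@1, E@1): s1:11  s2:8 ⇒ 11.
Reduction 11 − 11 = 0.

0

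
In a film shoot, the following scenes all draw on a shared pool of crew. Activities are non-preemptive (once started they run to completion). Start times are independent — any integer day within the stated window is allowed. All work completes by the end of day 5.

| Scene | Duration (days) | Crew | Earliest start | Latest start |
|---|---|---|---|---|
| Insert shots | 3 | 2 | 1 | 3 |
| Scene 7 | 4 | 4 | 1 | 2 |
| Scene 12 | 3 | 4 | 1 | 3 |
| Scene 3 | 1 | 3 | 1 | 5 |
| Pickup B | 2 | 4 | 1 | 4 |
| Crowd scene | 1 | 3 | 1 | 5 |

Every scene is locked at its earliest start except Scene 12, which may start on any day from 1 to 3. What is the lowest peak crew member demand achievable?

16

Scene 12@1: d1:20  d2:14  d3:10  d4:4  d5:0 → peak 20
Scene 12@2: d1:16  d2:14  d3:10  d4:8  d5:0 → peak 16
Scene 12@3: d1:16  d2:10  d3:10  d4:8  d5:4 → peak 16
Best is Scene 12@2, peak 16.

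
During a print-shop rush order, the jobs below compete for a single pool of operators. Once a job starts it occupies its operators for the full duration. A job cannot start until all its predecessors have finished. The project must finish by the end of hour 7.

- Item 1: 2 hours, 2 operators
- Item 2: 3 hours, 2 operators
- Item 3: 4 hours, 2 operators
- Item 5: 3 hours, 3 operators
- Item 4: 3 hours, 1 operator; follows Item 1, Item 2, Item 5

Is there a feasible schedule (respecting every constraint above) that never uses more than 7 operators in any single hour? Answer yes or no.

Schedule Item 1@1, Item 2@1, Item 3@3, Item 5@1, Item 4@4: h1:7  h2:7  h3:7  h4:3  h5:3  h6:3  h7:0 — peak 7 ≤ 7.

yes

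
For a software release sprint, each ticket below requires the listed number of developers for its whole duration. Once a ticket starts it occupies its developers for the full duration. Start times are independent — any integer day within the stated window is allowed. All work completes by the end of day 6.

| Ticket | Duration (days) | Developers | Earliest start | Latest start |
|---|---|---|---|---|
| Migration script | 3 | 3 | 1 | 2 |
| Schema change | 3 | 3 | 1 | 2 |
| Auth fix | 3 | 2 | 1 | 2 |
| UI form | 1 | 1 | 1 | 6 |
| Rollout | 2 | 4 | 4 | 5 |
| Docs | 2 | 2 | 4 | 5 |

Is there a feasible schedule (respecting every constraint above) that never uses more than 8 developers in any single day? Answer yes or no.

yes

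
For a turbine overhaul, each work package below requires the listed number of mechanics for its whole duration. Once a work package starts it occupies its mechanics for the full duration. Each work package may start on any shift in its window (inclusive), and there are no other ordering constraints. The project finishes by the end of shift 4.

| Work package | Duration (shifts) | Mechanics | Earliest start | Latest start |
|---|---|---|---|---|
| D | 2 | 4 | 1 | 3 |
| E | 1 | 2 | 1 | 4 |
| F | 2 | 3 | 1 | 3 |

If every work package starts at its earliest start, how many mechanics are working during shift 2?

7

At early start, shift 2 has: D, F.
Demand: 4 + 3 = 7.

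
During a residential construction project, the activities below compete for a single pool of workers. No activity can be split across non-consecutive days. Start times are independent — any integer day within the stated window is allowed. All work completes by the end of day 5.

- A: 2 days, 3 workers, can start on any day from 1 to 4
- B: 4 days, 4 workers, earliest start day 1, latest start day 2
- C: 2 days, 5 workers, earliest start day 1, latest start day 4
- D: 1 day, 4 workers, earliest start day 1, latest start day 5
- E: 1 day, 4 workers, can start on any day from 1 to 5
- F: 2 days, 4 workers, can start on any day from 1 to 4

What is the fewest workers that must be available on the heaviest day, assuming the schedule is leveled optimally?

Early-start (A@1, B@1, C@1, D@1, E@1, F@1) gives peak 24: d1:24  d2:16  d3:4  d4:4  d5:0.
Shift C→3, D→5, E→5.
Schedule A@1, B@1, C@3, D@5, E@5, F@1: d1:11  d2:11  d3:9  d4:9  d5:8 — peak 11.

11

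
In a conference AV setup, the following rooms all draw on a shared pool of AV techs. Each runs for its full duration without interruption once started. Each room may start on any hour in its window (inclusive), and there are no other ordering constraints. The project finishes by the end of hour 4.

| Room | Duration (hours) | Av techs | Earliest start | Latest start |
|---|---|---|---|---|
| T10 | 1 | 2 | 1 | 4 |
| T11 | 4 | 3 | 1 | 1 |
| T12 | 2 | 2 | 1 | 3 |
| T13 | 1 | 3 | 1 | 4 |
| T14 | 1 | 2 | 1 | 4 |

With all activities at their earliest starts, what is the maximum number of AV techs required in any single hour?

Early-start schedule: T10@1, T11@1, T12@1, T13@1, T14@1.
Load per hour: hour 1: 12, hour 2: 5, hour 3: 3, hour 4: 3.
Peak is 12.

12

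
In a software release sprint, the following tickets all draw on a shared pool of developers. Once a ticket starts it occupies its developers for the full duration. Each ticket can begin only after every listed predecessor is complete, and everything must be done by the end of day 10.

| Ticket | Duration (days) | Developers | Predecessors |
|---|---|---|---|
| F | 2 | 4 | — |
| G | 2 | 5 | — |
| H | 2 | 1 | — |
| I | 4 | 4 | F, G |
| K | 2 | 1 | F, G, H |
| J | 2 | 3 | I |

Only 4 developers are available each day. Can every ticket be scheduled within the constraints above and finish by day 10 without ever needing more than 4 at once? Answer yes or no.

Total developer-days = 44; over 10 days the average is 44/10 > 4, so some day must exceed 4.

no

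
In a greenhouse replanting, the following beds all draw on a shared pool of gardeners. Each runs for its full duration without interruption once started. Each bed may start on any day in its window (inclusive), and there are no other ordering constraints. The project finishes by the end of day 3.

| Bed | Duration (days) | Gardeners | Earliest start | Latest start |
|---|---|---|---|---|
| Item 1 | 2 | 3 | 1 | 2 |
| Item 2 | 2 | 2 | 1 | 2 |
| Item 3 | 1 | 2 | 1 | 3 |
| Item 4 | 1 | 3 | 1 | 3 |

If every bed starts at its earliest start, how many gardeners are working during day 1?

10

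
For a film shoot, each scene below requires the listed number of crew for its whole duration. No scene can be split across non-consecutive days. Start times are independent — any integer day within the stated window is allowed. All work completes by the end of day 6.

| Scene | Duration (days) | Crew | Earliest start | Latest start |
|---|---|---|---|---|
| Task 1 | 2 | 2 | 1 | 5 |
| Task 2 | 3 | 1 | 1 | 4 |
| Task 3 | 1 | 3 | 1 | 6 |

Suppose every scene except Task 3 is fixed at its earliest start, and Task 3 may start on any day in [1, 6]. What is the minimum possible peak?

3

Task 3@1: d1:6  d2:3  d3:1  d4:0  d5:0  d6:0 → peak 6
Task 3@2: d1:3  d2:6  d3:1  d4:0  d5:0  d6:0 → peak 6
Task 3@3: d1:3  d2:3  d3:4  d4:0  d5:0  d6:0 → peak 4
Task 3@4: d1:3  d2:3  d3:1  d4:3  d5:0  d6:0 → peak 3
Task 3@5: d1:3  d2:3  d3:1  d4:0  d5:3  d6:0 → peak 3
Task 3@6: d1:3  d2:3  d3:1  d4:0  d5:0  d6:3 → peak 3
Best is Task 3@4, peak 3.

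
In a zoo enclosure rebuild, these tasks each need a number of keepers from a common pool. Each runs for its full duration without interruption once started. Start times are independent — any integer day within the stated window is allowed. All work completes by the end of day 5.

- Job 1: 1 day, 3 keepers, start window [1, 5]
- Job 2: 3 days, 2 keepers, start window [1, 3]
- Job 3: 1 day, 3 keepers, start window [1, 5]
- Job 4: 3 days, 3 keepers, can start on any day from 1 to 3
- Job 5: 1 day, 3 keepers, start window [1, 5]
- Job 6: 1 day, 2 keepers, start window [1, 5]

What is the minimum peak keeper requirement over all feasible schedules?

6

Early-start (Job 1@1, Job 2@1, Job 3@1, Job 4@1, Job 5@1, Job 6@1) gives peak 16: d1:16  d2:5  d3:5  d4:0  d5:0.
Shift Job 3→2, Job 4→3, Job 5→4, Job 6→5.
Schedule Job 1@1, Job 2@1, Job 3@2, Job 4@3, Job 5@4, Job 6@5: d1:5  d2:5  d3:5  d4:6  d5:5 — peak 6.
Total keeper-days = 26 over 5 days ⇒ peak ≥ ⌈26/5⌉ = 6, so 6 is optimal.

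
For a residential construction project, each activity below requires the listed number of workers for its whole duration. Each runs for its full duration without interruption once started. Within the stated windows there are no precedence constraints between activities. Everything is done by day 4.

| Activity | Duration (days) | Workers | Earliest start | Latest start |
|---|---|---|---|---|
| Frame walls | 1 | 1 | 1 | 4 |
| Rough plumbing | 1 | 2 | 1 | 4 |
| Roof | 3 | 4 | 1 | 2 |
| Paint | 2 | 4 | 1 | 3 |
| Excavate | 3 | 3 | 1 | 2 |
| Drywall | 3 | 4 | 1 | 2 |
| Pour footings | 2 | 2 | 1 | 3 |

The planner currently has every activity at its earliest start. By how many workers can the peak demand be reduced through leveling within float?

5

Early-start peak: d1:20  d2:17  d3:11  d4:0 ⇒ 20.
Leveled (Frame walls@1, Rough plumbing@1, Roof@1, Paint@1, Excavate@1, Drywall@2, Pour footings@3): d1:14  d2:15  d3:13  d4:6 ⇒ 15.
Reduction 20 − 15 = 5.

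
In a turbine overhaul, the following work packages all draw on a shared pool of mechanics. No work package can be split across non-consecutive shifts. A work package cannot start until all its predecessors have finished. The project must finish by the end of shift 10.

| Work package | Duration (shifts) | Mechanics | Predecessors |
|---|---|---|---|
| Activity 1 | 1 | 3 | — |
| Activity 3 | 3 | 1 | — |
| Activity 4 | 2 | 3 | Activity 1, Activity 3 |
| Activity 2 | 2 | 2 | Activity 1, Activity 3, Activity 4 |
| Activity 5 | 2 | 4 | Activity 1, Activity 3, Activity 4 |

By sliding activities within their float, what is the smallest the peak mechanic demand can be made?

4

Early-start (Activity 1@1, Activity 3@1, Activity 4@4, Activity 2@6, Activity 5@6) gives peak 6: s1:4  s2:1  s3:1  s4:3  s5:3  s6:6  s7:6  s8:0  s9:0  s10:0.
Shift Activity 5→8.
Schedule Activity 1@1, Activity 3@1, Activity 4@4, Activity 2@6, Activity 5@8: s1:4  s2:1  s3:1  s4:3  s5:3  s6:2  s7:2  s8:4  s9:4  s10:0 — peak 4.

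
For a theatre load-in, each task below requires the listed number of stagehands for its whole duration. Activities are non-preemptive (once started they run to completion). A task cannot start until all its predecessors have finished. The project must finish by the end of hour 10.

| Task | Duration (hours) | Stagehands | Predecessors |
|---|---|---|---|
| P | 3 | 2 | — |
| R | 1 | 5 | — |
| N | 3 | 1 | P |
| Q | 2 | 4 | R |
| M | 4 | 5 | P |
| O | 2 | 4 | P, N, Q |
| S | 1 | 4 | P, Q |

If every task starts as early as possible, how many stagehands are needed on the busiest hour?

Early-start schedule: P@1, R@1, N@4, Q@2, M@4, O@7, S@4.
Load per hour: hour 1: 7, hour 2: 6, hour 3: 6, hour 4: 10, hour 5: 6, hour 6: 6, hour 7: 9, hour 8: 4, hour 9: 0, hour 10: 0.
Peak is 10.

10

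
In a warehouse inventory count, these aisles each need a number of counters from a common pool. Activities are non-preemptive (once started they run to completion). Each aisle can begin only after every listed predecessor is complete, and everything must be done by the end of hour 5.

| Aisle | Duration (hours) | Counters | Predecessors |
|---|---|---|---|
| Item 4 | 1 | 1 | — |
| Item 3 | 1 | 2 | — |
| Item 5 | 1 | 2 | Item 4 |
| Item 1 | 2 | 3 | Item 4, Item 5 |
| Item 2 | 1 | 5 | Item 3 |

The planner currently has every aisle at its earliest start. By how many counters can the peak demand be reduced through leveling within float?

Early-start peak: h1:3  h2:7  h3:3  h4:3  h5:0 ⇒ 7.
Leveled (Item 4@1, Item 3@1, Item 5@2, Item 1@3, Item 2@5): h1:3  h2:2  h3:3  h4:3  h5:5 ⇒ 5.
Reduction 7 − 5 = 2.

2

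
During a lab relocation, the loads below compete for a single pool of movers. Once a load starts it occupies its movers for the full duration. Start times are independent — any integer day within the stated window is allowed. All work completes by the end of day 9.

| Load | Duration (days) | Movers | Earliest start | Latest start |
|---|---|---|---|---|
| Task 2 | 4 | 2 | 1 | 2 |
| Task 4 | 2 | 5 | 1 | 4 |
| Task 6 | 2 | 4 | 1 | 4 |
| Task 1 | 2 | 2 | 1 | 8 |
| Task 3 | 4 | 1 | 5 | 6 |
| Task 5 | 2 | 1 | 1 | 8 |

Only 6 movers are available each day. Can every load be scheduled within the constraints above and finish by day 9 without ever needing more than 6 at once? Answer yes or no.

The minimum achievable peak is 7; 6 < 7, so no feasible schedule stays within the cap.

no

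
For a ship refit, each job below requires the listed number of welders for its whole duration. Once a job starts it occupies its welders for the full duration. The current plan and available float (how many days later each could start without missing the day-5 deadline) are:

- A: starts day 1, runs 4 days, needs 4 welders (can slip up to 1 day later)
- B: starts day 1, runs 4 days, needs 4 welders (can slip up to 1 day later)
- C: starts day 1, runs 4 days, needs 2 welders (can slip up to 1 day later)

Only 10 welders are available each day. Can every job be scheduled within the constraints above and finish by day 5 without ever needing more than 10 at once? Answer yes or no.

Schedule A@1, B@1, C@1: d1:10  d2:10  d3:10  d4:10  d5:0 — peak 10 ≤ 10.

yes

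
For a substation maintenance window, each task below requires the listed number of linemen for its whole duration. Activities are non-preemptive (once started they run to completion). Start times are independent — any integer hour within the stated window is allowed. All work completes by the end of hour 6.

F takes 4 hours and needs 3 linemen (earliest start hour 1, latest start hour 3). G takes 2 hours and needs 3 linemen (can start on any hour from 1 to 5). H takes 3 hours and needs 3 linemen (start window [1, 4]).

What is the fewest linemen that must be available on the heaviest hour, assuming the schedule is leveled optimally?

Early-start (F@1, G@1, H@1) gives peak 9: h1:9  h2:9  h3:6  h4:3  h5:0  h6:0.
Shift H→3.
Schedule F@1, G@1, H@3: h1:6  h2:6  h3:6  h4:6  h5:3  h6:0 — peak 6.

6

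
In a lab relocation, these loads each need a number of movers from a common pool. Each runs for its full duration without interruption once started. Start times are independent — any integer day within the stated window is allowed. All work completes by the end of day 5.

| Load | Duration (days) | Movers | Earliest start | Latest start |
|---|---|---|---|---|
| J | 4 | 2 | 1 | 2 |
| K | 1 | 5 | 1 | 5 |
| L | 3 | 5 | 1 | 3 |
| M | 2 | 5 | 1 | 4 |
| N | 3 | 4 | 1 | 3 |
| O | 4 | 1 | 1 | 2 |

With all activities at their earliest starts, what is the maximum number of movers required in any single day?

22

Early-start schedule: J@1, K@1, L@1, M@1, N@1, O@1.
Load per day: day 1: 22, day 2: 17, day 3: 12, day 4: 3, day 5: 0.
Peak is 22.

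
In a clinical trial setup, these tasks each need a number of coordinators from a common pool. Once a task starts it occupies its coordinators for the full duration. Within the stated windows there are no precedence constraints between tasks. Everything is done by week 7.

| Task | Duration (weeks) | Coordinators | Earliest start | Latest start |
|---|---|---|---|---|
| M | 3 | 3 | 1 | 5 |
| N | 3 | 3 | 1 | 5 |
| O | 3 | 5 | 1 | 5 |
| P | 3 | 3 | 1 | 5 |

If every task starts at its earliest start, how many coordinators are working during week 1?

14

At early start, week 1 has: M, N, O, P.
Demand: 3 + 3 + 5 + 3 = 14.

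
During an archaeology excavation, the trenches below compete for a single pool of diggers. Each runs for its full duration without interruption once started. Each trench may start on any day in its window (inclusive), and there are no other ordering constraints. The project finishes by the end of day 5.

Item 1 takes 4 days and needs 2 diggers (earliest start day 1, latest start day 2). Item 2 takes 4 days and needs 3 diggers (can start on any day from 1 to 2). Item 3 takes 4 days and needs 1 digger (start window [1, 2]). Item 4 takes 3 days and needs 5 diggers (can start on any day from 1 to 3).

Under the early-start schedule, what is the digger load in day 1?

11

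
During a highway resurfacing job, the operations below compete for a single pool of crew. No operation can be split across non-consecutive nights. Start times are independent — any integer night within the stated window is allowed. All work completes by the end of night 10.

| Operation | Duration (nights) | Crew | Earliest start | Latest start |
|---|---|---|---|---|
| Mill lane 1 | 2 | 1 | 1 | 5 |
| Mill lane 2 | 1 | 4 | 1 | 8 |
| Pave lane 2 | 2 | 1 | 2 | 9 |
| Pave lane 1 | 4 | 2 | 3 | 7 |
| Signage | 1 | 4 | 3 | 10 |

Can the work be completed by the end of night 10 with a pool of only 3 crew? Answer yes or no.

The minimum achievable peak is 4; 3 < 4, so no feasible schedule stays within the cap.

no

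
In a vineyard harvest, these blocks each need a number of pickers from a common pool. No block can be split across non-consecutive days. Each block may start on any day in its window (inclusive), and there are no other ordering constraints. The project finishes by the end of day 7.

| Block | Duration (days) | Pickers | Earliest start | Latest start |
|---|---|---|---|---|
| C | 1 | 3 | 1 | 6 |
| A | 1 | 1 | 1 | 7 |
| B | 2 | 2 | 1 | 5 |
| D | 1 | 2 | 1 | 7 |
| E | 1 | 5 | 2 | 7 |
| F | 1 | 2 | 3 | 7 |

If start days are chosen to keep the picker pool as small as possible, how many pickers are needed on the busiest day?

Early-start (C@1, A@1, B@1, D@1, E@2, F@3) gives peak 8: d1:8  d2:7  d3:2  d4:0  d5:0  d6:0  d7:0.
Shift B→2, D→2, E→4.
Schedule C@1, A@1, B@2, D@2, E@4, F@3: d1:4  d2:4  d3:4  d4:5  d5:0  d6:0  d7:0 — peak 5.

5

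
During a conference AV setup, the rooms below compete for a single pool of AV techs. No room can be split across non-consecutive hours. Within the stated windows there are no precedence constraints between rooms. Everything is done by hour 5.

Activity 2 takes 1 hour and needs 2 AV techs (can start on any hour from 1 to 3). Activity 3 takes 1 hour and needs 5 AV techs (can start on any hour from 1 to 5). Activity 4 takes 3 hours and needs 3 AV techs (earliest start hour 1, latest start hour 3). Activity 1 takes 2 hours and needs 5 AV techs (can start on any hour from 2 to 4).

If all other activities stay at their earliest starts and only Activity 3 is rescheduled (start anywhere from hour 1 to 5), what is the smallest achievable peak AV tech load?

8

Activity 3@1: h1:10  h2:8  h3:8  h4:0  h5:0 → peak 10
Activity 3@2: h1:5  h2:13  h3:8  h4:0  h5:0 → peak 13
Activity 3@3: h1:5  h2:8  h3:13  h4:0  h5:0 → peak 13
Activity 3@4: h1:5  h2:8  h3:8  h4:5  h5:0 → peak 8
Activity 3@5: h1:5  h2:8  h3:8  h4:0  h5:5 → peak 8
Best is Activity 3@4, peak 8.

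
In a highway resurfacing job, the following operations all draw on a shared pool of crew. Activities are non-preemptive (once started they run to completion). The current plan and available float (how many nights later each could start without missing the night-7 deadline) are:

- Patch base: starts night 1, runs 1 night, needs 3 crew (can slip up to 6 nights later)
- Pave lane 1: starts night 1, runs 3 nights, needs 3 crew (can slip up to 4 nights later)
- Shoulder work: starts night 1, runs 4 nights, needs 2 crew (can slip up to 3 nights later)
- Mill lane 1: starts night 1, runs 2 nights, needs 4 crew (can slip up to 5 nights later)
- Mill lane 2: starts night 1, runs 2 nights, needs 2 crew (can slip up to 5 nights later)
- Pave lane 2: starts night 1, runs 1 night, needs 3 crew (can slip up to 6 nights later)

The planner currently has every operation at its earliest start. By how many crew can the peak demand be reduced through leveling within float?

Early-start peak: n1:17  n2:11  n3:5  n4:2  n5:0  n6:0  n7:0 ⇒ 17.
Leveled (Patch base@1, Pave lane 1@1, Shoulder work@2, Mill lane 1@4, Mill lane 2@6, Pave lane 2@6): n1:6  n2:5  n3:5  n4:6  n5:6  n6:5  n7:2 ⇒ 6.
Reduction 17 − 6 = 11.

11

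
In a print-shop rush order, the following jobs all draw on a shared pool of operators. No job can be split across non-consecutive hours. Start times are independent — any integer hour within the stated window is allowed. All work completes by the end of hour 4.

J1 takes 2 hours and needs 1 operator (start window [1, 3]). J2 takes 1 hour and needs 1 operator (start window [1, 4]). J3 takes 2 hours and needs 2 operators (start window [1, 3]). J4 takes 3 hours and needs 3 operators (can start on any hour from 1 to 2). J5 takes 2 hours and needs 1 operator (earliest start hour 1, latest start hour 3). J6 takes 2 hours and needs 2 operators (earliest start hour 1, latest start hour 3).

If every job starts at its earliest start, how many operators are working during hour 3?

At early start, hour 3 has: J4.
Demand: 3 = 3.

3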